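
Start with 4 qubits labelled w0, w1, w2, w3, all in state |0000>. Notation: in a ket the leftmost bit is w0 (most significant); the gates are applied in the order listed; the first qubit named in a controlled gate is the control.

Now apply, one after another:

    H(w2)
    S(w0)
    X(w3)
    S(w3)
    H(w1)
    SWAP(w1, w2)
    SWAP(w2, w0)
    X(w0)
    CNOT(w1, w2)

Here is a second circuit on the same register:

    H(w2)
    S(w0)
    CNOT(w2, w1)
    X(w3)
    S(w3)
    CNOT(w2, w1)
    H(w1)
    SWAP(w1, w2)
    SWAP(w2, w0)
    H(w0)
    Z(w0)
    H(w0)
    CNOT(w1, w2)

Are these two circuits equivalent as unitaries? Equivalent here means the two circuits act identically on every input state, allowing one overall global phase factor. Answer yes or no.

Yes: on every input state the two circuits agree up to one overall phase factor.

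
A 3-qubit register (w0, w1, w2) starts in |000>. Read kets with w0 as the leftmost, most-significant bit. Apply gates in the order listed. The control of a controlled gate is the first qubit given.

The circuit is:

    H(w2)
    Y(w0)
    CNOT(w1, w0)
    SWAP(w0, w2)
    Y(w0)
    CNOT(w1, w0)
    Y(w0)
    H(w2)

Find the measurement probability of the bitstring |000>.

Outcome |000> occurs with probability 1/4.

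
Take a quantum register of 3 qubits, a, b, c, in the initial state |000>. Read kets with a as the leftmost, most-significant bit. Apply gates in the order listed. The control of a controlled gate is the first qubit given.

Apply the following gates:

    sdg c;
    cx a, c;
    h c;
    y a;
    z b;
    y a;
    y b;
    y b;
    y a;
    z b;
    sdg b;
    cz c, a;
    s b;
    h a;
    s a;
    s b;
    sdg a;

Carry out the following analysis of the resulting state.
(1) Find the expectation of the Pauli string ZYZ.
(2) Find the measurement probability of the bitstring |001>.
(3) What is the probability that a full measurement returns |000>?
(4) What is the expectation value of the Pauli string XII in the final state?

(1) The observable ZYZ averages to 0. Key observation: the block from step 5 through step 10 cancels to the identity and can be dropped.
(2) The probability of measuring |001> is 1/4.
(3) Outcome |000> occurs with probability 1/4.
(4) The expectation value of XII is -1.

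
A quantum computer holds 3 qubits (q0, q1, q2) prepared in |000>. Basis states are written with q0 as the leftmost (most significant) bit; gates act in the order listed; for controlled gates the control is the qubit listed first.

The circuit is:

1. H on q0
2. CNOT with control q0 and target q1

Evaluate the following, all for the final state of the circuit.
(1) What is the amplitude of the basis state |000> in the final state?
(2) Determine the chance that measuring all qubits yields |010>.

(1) The final state's coefficient on |000> equals sqrt(2)/2.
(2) A full measurement returns |010> with probability 0.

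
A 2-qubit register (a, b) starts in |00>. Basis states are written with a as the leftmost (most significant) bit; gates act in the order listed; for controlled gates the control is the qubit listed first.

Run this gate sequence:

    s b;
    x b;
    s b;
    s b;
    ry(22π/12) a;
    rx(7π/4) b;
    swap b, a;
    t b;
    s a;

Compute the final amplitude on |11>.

|11> carries amplitude (-sqrt(2) + sqrt(6))*sqrt(sqrt(2) + 2)*exp(3*I*pi/4)/8 in the final state.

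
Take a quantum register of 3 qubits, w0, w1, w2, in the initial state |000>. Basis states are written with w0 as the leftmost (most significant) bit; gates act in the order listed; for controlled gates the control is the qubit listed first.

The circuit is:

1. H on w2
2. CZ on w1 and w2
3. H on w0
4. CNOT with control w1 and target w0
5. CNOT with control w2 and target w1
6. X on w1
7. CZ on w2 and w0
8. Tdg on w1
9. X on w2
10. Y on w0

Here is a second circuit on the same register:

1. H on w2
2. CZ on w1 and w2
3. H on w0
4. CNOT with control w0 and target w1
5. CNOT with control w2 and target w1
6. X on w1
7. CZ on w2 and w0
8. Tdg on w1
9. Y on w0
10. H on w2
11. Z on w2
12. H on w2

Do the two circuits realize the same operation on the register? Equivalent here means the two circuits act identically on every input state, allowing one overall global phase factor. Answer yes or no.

No — the two circuits implement different unitaries, even allowing a global phase.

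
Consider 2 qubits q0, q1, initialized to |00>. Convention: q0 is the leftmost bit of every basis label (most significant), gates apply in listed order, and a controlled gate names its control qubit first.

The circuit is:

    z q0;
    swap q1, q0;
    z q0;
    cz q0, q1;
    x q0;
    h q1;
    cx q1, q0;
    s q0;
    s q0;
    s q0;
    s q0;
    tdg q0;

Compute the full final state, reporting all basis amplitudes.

The final amplitudes are 0 on |00>, sqrt(2)/2 on |01>, -sqrt(2)*exp(3*I*pi/4)/2 on |10>, 0 on |11>. Key observation: steps 8-11 multiply out to the identity, so the circuit reduces to the remaining gates.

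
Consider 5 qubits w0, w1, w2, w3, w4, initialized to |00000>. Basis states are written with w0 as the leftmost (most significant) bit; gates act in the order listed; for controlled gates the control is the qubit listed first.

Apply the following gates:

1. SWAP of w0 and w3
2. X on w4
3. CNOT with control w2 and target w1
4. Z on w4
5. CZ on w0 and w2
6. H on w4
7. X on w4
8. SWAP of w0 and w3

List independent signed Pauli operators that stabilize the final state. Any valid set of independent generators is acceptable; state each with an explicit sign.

The stabilizer group can be generated by -IIIIX, +ZIIII, +IZIII, +IIZII, +IIIZI, among other valid generating sets.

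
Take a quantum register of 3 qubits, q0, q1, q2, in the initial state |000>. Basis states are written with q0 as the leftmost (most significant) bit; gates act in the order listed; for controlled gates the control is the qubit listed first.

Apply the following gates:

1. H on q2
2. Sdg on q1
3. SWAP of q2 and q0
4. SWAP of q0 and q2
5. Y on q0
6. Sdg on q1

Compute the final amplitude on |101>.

|101> carries amplitude sqrt(2)*I/2 in the final state.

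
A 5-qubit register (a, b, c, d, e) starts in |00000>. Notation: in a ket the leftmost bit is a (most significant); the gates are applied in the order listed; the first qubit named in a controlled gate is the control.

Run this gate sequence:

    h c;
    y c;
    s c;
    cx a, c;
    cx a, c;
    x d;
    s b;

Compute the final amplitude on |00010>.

The amplitude on |00010> is -sqrt(2)*I/2. Key observation: the block from step 4 through step 5 cancels to the identity and can be dropped.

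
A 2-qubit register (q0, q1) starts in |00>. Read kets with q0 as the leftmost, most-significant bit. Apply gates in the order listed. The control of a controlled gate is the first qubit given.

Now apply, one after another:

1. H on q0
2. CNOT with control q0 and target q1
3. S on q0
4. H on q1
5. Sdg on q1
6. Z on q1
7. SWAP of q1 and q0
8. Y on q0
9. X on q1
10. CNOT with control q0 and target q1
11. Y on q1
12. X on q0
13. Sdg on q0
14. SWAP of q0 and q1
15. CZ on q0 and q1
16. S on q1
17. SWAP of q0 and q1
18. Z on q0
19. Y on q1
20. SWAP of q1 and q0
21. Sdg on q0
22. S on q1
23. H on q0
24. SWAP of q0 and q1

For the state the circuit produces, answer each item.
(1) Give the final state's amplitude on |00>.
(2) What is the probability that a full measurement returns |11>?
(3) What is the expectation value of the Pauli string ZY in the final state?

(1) |00> carries amplitude sqrt(2)*I/2 in the final state.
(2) A full measurement returns |11> with probability 1/2.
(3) The observable ZY averages to 0.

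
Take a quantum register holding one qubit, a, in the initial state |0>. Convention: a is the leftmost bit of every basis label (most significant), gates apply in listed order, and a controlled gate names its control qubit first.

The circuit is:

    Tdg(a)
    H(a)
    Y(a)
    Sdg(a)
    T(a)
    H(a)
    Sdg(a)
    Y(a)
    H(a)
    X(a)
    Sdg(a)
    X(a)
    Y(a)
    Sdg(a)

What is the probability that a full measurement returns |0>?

The probability of measuring |0> is 1/2 - sqrt(2)/4.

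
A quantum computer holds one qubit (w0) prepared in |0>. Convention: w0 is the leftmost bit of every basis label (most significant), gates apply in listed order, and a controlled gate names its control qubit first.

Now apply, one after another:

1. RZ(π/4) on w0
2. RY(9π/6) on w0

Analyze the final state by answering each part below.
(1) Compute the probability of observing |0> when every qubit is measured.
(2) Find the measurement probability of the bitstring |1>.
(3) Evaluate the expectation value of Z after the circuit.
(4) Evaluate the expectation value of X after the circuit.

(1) A full measurement returns |0> with probability 1/2.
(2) The probability of measuring |1> is 1/2.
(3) In the final state, Z has expectation 0.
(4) The expectation value of X is -1.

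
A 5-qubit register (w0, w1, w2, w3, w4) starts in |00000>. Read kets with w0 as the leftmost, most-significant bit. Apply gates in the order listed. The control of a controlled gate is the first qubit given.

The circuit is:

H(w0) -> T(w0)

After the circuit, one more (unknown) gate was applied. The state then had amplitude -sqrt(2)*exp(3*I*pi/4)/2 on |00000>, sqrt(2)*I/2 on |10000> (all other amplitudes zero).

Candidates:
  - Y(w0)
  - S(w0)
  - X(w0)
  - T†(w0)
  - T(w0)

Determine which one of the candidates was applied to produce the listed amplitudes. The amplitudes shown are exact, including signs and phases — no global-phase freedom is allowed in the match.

The unique candidate consistent with the amplitudes is Y(w0).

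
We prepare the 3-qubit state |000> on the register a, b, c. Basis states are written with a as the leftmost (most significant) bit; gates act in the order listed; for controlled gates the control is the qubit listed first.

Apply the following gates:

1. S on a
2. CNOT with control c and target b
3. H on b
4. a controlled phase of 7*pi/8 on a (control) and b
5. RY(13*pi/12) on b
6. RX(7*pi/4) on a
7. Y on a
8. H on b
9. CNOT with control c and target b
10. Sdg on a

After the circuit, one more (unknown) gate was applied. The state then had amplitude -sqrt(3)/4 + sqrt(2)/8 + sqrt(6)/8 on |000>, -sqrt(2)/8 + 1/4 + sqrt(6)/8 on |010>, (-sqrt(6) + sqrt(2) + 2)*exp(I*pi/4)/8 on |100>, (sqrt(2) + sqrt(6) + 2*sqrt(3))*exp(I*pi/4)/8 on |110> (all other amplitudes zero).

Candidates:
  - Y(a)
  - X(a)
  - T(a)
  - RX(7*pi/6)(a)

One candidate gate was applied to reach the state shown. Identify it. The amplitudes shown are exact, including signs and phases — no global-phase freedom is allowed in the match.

It was T(a) that produced the state shown.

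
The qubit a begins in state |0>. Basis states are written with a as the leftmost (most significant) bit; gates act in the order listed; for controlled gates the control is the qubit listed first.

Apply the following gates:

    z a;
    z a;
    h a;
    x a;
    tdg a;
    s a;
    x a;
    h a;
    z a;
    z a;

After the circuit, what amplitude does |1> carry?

The amplitude on |1> is -1/2 + exp(I*pi/4)/2.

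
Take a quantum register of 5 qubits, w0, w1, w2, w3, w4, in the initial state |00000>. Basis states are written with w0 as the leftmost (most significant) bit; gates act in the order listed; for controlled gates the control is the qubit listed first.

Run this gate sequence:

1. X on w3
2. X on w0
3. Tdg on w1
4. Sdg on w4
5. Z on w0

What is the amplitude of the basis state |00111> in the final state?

The final state's coefficient on |00111> equals 0.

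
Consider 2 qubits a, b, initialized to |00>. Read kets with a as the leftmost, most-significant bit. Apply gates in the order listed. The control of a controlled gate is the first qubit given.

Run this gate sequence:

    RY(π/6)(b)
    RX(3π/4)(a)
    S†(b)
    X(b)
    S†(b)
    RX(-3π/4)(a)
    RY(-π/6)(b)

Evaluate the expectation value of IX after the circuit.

In the final state, IX has expectation sqrt(3)/2.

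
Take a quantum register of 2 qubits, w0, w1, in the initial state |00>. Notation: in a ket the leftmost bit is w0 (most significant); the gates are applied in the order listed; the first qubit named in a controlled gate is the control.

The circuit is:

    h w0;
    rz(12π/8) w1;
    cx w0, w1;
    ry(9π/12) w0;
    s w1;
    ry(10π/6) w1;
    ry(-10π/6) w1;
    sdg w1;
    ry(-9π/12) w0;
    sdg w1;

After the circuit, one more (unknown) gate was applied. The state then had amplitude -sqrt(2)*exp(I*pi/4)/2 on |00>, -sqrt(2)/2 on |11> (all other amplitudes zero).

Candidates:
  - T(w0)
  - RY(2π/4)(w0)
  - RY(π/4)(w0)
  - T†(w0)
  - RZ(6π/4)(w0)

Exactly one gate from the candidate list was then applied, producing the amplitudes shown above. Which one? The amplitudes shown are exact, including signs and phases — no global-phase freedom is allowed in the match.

The applied gate was T(w0).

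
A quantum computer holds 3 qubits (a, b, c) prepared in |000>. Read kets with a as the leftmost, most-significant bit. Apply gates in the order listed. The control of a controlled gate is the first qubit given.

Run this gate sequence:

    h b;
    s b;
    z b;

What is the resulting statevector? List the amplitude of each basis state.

The resulting statevector has amplitude sqrt(2)/2 on |000>, -sqrt(2)*I/2 on |010>, and 0 on every other basis state.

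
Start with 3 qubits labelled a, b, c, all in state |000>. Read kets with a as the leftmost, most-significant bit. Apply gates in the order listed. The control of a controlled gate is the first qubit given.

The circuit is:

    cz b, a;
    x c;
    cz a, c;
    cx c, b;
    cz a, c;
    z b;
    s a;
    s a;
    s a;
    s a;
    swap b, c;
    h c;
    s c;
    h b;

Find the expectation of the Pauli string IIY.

In the final state, IIY has expectation -1. Key observation: gates 7-10 undo each other exactly, leaving only the rest of the circuit to track.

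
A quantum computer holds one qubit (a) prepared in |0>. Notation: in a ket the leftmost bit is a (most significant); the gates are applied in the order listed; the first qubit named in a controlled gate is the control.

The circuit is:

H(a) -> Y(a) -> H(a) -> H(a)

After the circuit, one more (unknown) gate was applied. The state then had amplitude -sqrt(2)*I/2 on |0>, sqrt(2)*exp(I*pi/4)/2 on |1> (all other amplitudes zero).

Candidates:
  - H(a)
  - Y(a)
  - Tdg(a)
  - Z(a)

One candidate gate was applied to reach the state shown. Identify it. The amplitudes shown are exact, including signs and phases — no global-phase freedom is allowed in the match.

The unique candidate consistent with the amplitudes is Tdg(a). Key observation: the block from step 3 through step 4 cancels to the identity and can be dropped.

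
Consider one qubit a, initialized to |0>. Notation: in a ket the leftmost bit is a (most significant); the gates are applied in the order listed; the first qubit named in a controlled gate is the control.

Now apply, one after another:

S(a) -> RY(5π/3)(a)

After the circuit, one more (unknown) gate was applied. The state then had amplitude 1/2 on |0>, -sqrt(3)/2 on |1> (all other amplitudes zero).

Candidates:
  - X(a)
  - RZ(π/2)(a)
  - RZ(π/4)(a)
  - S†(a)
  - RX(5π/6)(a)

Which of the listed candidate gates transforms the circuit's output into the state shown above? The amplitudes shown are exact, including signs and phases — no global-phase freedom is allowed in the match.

The applied gate was X(a).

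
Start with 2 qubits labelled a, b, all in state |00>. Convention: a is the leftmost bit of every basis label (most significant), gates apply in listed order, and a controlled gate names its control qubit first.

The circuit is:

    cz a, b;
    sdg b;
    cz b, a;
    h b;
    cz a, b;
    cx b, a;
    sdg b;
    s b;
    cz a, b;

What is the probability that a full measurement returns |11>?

A full measurement returns |11> with probability 1/2.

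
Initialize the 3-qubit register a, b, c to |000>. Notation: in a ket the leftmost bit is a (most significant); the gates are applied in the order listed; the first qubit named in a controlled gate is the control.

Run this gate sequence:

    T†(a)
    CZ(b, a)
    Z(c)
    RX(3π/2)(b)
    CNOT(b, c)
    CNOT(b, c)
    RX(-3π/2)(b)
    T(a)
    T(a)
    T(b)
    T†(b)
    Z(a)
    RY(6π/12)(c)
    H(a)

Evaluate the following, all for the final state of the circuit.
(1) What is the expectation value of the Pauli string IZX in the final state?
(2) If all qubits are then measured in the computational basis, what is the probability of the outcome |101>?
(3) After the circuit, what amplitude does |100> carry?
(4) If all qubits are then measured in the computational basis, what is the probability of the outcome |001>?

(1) The observable IZX averages to 1. Key observation: the block from step 4 through step 7 cancels to the identity and can be dropped.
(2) The probability of measuring |101> is 1/4.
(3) |100> carries amplitude 1/2 in the final state.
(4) The probability of measuring |001> is 1/4.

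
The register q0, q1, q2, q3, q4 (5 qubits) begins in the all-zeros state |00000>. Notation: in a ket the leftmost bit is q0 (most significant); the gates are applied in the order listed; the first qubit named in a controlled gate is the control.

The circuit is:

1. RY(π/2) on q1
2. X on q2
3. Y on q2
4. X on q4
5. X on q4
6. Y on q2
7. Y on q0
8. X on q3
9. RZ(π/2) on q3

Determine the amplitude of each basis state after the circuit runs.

The resulting statevector has amplitude sqrt(2)*exp(3*I*pi/4)/2 on |10110>, sqrt(2)*exp(3*I*pi/4)/2 on |11110>, and 0 on every other basis state. Key observation: gates 3-6 undo each other exactly, leaving only the rest of the circuit to track.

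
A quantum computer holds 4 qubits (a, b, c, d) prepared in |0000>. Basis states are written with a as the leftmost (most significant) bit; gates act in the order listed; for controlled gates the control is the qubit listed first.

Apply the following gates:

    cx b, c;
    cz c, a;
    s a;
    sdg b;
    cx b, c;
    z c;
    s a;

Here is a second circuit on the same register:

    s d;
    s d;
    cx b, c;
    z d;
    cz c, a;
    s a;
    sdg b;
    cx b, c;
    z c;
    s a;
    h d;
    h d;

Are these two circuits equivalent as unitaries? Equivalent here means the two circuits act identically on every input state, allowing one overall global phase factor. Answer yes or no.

Yes — the two circuits implement the same unitary up to a global phase.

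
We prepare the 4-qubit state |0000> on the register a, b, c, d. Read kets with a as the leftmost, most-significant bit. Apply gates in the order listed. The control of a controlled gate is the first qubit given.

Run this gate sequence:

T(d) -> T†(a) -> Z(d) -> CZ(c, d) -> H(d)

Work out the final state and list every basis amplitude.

After the circuit, the state carries amplitude sqrt(2)/2 on |0000>, sqrt(2)/2 on |0001>, and 0 on every other basis state.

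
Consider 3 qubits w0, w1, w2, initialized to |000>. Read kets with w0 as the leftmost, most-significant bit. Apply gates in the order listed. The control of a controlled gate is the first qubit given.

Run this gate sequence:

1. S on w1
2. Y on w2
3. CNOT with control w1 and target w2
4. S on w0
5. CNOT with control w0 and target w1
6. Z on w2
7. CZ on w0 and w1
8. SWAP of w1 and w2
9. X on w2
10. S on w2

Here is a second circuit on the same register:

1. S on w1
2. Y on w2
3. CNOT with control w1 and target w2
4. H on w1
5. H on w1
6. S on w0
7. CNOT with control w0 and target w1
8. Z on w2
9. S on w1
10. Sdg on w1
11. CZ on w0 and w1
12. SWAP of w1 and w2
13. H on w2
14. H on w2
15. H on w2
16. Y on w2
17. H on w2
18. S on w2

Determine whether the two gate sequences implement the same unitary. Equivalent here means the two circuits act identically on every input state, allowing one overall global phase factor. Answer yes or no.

No: there is an input state on which the two circuits produce genuinely different outputs (not merely differing by a phase).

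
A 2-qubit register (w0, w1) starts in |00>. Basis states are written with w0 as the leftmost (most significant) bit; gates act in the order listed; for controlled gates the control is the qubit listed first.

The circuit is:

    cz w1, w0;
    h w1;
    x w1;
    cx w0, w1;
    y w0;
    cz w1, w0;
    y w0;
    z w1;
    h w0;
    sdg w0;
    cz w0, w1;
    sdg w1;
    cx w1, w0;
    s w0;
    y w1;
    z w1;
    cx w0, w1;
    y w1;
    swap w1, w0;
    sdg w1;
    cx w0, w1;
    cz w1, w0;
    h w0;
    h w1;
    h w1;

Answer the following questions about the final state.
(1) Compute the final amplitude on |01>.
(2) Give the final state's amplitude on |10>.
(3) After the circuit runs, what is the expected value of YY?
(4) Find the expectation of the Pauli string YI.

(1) The amplitude on |01> is sqrt(2)*(-1 + I)/4.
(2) |10> carries amplitude sqrt(2)*(-1 + I)/4 in the final state.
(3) In the final state, YY has expectation 1.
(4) In the final state, YI has expectation -1.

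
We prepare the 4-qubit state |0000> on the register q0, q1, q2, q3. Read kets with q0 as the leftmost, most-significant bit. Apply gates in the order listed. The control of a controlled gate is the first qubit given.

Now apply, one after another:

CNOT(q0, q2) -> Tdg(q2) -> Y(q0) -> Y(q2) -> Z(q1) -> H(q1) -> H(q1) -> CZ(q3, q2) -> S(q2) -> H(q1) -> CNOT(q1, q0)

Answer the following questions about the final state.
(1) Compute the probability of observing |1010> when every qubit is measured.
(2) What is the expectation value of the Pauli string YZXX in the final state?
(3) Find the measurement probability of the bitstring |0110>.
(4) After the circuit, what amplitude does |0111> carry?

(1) Outcome |1010> occurs with probability 1/2. Key observation: the block from step 6 through step 7 cancels to the identity and can be dropped.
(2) The expectation value of YZXX is 0.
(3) The probability of measuring |0110> is 1/2.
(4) The amplitude on |0111> is 0.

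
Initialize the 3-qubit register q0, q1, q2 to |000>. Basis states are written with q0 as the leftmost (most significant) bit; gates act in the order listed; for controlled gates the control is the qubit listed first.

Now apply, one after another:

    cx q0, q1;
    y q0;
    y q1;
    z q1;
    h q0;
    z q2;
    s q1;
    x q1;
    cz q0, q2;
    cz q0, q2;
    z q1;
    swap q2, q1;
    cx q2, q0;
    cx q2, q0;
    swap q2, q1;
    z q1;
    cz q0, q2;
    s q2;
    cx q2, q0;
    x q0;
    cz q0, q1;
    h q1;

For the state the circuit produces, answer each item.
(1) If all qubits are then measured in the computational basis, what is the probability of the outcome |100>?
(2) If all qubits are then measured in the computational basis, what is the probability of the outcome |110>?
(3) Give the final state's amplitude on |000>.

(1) Outcome |100> occurs with probability 1/4. Key observation: steps 10-17 multiply out to the identity, so the circuit reduces to the remaining gates.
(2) The probability of measuring |110> is 1/4.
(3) The amplitude on |000> is -I/2.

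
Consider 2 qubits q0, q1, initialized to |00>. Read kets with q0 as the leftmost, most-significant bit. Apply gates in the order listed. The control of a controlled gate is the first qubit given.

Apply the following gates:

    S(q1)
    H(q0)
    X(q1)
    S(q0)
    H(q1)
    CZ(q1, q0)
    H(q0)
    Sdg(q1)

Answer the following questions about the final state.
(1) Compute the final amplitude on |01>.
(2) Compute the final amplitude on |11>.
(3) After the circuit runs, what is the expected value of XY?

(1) The amplitude on |01> is sqrt(2)*(1 + I)/4.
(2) The amplitude on |11> is sqrt(2)*(-1 + I)/4.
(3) The expectation value of XY is 1.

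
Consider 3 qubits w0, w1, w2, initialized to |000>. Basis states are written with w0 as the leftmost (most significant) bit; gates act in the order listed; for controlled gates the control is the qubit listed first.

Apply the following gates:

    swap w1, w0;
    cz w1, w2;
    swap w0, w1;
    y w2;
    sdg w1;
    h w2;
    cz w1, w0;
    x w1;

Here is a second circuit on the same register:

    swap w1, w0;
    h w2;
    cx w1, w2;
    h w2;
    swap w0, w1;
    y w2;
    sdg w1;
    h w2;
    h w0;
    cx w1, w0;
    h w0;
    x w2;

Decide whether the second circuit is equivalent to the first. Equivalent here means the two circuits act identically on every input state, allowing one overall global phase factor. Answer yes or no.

No: there is an input state on which the two circuits produce genuinely different outputs (not merely differing by a phase).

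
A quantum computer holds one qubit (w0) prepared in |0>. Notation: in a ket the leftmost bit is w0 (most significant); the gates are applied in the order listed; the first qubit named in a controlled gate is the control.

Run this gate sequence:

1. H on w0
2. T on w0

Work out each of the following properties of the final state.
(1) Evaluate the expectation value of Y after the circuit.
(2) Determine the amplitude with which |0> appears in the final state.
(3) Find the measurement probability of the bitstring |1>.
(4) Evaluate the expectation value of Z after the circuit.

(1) The expectation value of Y is sqrt(2)/2.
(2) The amplitude on |0> is sqrt(2)/2.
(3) Outcome |1> occurs with probability 1/2.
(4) The observable Z averages to 0.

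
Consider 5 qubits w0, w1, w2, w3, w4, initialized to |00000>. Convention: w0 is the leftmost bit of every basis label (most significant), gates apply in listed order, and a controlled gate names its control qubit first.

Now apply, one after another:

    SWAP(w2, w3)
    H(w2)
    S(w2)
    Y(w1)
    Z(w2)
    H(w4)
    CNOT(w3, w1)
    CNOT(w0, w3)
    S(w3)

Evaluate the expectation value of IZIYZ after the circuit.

In the final state, IZIYZ has expectation 0.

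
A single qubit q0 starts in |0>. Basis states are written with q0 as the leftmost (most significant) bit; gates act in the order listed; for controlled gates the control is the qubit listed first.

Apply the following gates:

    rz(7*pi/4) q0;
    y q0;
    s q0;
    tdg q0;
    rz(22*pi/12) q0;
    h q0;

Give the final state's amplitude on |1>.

The amplitude on |1> is -sqrt(2)*exp(19*I*pi/24)/2.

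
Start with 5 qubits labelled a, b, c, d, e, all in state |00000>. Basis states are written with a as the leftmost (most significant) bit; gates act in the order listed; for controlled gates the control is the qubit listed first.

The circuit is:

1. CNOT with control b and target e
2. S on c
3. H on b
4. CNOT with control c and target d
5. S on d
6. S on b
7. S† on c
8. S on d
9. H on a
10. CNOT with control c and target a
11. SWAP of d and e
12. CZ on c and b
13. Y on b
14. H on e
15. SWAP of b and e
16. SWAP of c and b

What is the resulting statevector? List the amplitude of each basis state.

After the circuit, the state carries amplitude sqrt(2)/4 on |00000>, sqrt(2)*I/4 on |00001>, sqrt(2)/4 on |00100>, sqrt(2)*I/4 on |00101>, sqrt(2)/4 on |10000>, sqrt(2)*I/4 on |10001>, sqrt(2)/4 on |10100>, sqrt(2)*I/4 on |10101>, and 0 on every other basis state.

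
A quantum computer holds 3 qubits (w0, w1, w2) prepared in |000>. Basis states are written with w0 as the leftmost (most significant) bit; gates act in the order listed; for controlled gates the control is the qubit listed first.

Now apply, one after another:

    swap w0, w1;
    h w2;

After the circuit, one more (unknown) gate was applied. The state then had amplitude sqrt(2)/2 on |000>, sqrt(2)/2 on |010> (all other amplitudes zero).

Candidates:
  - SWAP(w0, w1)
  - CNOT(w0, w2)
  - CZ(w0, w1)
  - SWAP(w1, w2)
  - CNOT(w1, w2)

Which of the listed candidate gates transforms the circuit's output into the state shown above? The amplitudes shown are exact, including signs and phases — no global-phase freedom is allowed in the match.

It was SWAP(w1, w2) that produced the state shown.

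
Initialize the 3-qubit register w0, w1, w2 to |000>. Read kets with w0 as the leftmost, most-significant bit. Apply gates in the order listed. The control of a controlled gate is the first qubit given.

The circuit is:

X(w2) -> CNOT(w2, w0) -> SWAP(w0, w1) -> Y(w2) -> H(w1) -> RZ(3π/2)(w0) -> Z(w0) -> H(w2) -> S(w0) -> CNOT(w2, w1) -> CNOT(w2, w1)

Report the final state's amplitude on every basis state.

The resulting statevector has amplitude exp(3*I*pi/4)/2 on |000>, exp(3*I*pi/4)/2 on |001>, -exp(3*I*pi/4)/2 on |010>, -exp(3*I*pi/4)/2 on |011>, 0 on |100>, 0 on |101>, 0 on |110>, 0 on |111>. Key observation: steps 10-11 multiply out to the identity, so the circuit reduces to the remaining gates.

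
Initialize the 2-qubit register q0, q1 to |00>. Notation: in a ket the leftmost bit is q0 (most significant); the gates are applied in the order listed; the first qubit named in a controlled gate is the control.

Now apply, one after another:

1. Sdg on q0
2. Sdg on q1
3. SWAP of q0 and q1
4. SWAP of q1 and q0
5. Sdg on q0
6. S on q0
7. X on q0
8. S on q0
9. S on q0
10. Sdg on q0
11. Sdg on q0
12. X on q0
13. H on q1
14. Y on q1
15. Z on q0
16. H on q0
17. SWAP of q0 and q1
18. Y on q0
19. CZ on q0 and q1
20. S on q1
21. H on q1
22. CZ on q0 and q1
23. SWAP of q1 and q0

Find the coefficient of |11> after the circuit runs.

|11> carries amplitude sqrt(2)*(-1 - I)/4 in the final state. Key observation: gates 8-11 undo each other exactly, leaving only the rest of the circuit to track.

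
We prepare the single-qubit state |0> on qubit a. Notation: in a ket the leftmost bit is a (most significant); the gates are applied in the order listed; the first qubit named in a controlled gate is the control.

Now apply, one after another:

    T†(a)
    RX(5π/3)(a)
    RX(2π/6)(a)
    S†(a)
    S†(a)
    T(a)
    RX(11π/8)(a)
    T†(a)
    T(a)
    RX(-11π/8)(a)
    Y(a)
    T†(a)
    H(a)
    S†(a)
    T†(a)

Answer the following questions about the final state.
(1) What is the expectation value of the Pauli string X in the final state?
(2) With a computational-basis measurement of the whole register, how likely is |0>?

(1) The observable X averages to sqrt(2)/2. Key observation: steps 7-10 multiply out to the identity, so the circuit reduces to the remaining gates.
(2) A full measurement returns |0> with probability 1/2.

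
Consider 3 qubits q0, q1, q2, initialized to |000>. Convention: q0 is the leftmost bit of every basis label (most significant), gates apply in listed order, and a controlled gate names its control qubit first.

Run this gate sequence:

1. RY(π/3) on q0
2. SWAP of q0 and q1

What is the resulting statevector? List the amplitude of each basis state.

The final amplitudes are sqrt(3)/2 on |000>, 1/2 on |010>, and 0 on every other basis state.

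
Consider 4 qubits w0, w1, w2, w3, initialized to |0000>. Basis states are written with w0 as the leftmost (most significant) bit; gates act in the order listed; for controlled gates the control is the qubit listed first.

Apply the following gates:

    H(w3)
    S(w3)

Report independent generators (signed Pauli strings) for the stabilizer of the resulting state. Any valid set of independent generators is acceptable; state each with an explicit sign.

One valid set of independent stabilizer generators is +IIIY, +ZIII, +IZII, +IIZI (any independent generating set of the same group is equally correct).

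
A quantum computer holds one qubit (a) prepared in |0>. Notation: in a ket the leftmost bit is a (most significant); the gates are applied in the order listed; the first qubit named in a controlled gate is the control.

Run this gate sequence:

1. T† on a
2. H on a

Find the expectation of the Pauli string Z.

The expectation value of Z is 0.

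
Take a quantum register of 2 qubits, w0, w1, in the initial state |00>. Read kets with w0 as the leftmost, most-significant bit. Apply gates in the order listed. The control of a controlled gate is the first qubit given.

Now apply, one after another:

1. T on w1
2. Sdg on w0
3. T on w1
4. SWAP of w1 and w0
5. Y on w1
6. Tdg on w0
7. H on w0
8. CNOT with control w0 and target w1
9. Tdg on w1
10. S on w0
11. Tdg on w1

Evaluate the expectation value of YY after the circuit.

The expectation value of YY is -1.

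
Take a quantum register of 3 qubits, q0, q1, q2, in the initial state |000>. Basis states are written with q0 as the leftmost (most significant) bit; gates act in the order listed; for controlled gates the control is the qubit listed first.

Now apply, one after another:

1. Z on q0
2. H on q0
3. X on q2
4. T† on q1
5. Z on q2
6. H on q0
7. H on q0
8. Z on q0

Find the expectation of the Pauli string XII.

The expectation value of XII is -1.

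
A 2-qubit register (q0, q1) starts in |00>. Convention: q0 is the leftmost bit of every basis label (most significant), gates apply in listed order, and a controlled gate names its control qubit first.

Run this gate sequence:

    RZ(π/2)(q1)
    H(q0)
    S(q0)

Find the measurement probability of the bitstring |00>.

Outcome |00> occurs with probability 1/2.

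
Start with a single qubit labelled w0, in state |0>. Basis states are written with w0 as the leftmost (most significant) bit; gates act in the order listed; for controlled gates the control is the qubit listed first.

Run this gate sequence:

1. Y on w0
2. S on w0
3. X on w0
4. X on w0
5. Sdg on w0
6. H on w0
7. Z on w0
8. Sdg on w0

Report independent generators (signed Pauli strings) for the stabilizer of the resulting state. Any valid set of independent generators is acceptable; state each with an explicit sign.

The final state is stabilized by the group generated by -Y; other independent generating sets are equally valid. Key observation: gates 2-5 undo each other exactly, leaving only the rest of the circuit to track.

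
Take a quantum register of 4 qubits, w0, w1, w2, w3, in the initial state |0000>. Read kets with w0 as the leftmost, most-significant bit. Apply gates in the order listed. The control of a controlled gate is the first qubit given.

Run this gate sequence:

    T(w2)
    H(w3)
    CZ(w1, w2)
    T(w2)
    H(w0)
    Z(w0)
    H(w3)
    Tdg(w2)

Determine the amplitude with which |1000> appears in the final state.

The final state's coefficient on |1000> equals -sqrt(2)/2.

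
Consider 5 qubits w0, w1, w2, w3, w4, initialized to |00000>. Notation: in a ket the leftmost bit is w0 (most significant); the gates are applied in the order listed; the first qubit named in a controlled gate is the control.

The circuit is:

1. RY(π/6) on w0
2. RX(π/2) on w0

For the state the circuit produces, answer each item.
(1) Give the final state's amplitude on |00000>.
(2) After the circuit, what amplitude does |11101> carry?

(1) The final state's coefficient on |00000> equals (1 - I)*(sqrt(3) + I)/4.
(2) The final state's coefficient on |11101> equals 0.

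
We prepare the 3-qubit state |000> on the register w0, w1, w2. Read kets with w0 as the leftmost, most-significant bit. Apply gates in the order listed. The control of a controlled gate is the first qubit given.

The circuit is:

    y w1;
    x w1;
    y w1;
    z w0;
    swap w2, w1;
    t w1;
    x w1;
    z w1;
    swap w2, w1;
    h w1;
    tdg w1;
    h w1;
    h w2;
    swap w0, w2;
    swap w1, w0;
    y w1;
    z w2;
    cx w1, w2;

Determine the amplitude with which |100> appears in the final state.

The amplitude on |100> is sqrt(2)*(exp(I*pi/4) + I)/4.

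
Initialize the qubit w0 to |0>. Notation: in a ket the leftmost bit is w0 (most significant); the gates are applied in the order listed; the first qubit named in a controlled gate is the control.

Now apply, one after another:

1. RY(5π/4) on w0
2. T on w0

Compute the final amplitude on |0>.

|0> carries amplitude -sqrt(2 - sqrt(2))/2 in the final state.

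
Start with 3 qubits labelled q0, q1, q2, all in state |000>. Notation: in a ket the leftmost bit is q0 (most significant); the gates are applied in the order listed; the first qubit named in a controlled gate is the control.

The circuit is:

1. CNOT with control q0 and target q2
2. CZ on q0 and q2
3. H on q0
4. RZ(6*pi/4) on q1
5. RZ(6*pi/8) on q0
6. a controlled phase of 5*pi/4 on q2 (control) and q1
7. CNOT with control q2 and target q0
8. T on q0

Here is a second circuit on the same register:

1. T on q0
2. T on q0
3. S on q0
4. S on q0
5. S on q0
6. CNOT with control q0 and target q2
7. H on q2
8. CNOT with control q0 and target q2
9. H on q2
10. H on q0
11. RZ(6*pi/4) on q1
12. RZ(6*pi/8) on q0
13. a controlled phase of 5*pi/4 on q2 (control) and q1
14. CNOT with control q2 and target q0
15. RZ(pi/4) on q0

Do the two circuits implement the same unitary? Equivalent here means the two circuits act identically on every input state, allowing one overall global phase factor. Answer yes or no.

Yes, they are equivalent — the unitaries differ by at most a global phase.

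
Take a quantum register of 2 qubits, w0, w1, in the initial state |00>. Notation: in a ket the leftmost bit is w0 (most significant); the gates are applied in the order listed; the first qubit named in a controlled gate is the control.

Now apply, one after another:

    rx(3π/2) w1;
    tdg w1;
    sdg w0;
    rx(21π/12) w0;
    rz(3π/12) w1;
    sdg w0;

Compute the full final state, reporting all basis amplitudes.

The resulting statevector has amplitude -sqrt(2*sqrt(2) + 4)*exp(7*I*pi/8)/4 on |00>, sqrt(2*sqrt(2) + 4)*exp(3*I*pi/8)/4 on |01>, -sqrt(4 - 2*sqrt(2))*exp(7*I*pi/8)/4 on |10>, sqrt(4 - 2*sqrt(2))*exp(3*I*pi/8)/4 on |11>.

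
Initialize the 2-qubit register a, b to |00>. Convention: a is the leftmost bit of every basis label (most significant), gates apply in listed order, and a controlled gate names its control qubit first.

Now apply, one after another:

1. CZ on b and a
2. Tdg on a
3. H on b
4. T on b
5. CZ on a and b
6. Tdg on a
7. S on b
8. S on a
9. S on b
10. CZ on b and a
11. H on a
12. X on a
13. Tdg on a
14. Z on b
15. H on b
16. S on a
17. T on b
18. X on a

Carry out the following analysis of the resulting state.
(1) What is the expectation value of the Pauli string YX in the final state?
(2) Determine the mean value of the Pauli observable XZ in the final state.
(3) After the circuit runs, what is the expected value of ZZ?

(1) The observable YX averages to -sqrt(2)/4.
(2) In the final state, XZ has expectation 1/2.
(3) The observable ZZ averages to 0.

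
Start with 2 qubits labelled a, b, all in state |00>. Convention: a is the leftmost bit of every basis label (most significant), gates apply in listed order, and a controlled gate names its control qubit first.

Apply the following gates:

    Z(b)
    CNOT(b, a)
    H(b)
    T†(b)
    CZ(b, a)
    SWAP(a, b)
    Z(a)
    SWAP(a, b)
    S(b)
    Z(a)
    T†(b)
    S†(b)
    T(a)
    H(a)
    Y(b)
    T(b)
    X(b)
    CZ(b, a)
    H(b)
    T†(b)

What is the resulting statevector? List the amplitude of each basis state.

After the circuit, the state carries amplitude sqrt(2)*(1 + exp(3*I*pi/4))/4 on |00>, sqrt(2)*(exp(3*I*pi/4) + I)/4 on |01>, sqrt(2)*(-1 + exp(3*I*pi/4))/4 on |10>, sqrt(2)*(-exp(3*I*pi/4) + I)/4 on |11>.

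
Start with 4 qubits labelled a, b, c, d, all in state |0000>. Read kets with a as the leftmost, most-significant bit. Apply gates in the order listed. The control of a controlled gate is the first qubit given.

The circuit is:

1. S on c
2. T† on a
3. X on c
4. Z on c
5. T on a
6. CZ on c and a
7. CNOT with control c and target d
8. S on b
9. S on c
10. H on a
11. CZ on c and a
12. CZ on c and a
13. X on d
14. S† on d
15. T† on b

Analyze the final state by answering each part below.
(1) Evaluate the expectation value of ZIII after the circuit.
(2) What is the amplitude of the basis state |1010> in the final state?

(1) The expectation value of ZIII is 0.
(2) |1010> carries amplitude -sqrt(2)*I/2 in the final state.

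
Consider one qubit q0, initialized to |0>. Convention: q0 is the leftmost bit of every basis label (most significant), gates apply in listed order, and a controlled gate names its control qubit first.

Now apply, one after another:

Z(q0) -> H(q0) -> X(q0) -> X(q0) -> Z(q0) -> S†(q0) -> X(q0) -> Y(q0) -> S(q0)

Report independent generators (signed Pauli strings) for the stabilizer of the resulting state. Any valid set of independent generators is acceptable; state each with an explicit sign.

The final state is stabilized by the group generated by +X; other independent generating sets are equally valid.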